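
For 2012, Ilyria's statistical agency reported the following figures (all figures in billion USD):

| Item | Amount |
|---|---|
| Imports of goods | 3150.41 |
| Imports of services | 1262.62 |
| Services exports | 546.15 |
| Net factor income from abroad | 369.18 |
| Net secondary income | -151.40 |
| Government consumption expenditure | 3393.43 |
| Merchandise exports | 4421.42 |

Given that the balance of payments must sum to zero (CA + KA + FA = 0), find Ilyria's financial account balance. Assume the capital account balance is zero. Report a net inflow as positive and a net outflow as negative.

Goods balance = 4421.42 - 3150.41 = 1271.01
Services balance = 546.15 - 1262.62 = -716.47
Trade balance (goods + services) = 1271.01 + (-716.47) = 554.54
Net primary income = 369.18
Net secondary income = -151.40
Current account = 554.54 + 369.18 + (-151.40) = 772.32
Financial account = -(772.32) = -772.32

-772.32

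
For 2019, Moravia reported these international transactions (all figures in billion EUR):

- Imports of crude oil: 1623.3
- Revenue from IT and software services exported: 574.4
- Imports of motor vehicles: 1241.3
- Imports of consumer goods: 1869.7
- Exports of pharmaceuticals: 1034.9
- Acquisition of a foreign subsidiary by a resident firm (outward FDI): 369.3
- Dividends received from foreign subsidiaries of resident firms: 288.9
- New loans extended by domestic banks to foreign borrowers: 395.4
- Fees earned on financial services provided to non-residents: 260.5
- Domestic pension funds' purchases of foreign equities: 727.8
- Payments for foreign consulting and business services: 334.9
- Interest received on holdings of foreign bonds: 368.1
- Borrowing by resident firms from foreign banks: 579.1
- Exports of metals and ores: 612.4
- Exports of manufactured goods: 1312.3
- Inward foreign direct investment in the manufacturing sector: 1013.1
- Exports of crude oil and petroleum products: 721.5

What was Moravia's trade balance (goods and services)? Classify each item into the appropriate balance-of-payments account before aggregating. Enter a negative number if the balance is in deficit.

Goods: -1869.7 - 1623.3 + 612.4 + 721.5 + 1312.3 - 1241.3 + 1034.9 = -1053.2
Services: 574.4 - 334.9 + 260.5 = 500.0
Trade balance = -1053.2 + 500.0 = -553.2
(Excluded from the trade balance — financial account: acquisition of a foreign subsidiary by a resident firm (outward FDI) 369.3, new loans extended by domestic banks to foreign borrowers 395.4, domestic pension funds' purchases of foreign equities 727.8, borrowing by resident firms from foreign banks 579.1, inward foreign direct investment in the manufacturing sector 1013.1; primary income: dividends received from foreign subsidiaries of resident firms 288.9, interest received on holdings of foreign bonds 368.1.)

-553.2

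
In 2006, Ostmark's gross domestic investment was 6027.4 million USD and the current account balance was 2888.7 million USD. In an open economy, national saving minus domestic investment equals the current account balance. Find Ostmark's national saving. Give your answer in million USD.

8916.1

S = I + CA = 6027.4 + 2888.7 = 8916.1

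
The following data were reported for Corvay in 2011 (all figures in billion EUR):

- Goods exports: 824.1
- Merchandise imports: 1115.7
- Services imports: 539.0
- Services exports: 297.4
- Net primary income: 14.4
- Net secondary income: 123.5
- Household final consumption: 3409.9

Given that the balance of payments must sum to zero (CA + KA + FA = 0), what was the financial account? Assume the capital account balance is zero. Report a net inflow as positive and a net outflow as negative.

Goods balance = 824.1 - 1115.7 = -291.6
Services balance = 297.4 - 539.0 = -241.6
Trade balance (goods + services) = -291.6 + (-241.6) = -533.2
Net primary income = 14.4
Net secondary income = 123.5
Current account = -533.2 + 14.4 + 123.5 = -395.3
Financial account = -(-395.3) = 395.3

395.3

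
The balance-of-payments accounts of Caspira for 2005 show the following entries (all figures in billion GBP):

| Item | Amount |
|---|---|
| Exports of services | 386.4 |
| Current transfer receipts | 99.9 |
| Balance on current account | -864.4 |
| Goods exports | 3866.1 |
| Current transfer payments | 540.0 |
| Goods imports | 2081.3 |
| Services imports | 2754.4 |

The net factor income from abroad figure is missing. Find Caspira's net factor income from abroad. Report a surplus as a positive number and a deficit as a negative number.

Current account = goods balance + services balance + net primary income + net secondary income
Sum of the known components = -1023.3
Net factor income from abroad = CA - (known components) = -864.4 - (-1023.3) = 158.9

158.9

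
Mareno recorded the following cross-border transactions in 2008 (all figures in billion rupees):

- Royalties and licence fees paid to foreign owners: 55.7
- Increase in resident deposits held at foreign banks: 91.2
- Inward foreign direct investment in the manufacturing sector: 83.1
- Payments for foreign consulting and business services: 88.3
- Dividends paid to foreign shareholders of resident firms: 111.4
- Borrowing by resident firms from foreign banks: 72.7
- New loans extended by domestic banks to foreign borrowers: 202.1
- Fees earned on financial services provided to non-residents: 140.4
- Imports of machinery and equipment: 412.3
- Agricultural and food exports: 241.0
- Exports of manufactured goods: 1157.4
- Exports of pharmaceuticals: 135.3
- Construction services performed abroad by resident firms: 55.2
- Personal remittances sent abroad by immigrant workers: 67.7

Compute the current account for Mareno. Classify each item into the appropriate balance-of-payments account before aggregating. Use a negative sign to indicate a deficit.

993.9

Goods: 135.3 + 1157.4 - 412.3 + 241.0 = 1121.4
Services: 140.4 + 55.2 - 55.7 - 88.3 = 51.6
Primary income: -111.4
Secondary income: -67.7
Current account = 1121.4 + 51.6 + (-111.4) + (-67.7) = 993.9
(Excluded from the current account — financial account: increase in resident deposits held at foreign banks 91.2, inward foreign direct investment in the manufacturing sector 83.1, borrowing by resident firms from foreign banks 72.7, new loans extended by domestic banks to foreign borrowers 202.1.)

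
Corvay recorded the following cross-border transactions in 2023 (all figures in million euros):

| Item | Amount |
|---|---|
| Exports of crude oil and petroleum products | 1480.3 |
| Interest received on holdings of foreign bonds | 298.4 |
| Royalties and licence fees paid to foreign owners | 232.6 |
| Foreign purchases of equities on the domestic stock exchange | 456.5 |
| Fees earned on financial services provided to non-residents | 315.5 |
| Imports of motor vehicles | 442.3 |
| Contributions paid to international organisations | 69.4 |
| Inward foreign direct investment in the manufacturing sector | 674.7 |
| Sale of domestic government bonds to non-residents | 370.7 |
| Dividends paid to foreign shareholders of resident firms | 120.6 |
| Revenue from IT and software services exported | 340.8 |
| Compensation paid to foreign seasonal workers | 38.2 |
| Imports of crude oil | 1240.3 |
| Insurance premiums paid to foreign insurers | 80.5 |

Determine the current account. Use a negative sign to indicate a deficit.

211.1

Goods: -442.3 - 1240.3 + 1480.3 = -202.3
Services: 340.8 - 232.6 - 80.5 + 315.5 = 343.2
Primary income: -38.2 - 120.6 + 298.4 = 139.6
Secondary income: -69.4
Current account = (-202.3) + 343.2 + 139.6 + (-69.4) = 211.1
(Excluded from the current account — financial account: foreign purchases of equities on the domestic stock exchange 456.5, inward foreign direct investment in the manufacturing sector 674.7, sale of domestic government bonds to non-residents 370.7.)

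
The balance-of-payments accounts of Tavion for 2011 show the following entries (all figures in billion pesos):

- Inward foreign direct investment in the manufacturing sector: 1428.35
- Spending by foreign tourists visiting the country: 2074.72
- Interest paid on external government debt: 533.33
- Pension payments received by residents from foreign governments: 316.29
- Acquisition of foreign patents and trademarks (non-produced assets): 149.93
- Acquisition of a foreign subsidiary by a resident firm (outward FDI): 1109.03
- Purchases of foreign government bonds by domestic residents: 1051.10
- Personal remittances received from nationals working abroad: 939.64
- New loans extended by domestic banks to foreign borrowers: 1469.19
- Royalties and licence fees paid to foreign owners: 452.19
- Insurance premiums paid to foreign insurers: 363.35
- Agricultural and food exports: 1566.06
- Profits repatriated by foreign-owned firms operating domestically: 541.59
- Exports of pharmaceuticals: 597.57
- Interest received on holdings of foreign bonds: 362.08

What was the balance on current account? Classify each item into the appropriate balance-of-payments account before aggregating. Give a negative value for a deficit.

3965.90

Goods: 1566.06 + 597.57 = 2163.63
Services: -452.19 + 2074.72 - 363.35 = 1259.18
Primary income: -541.59 + 362.08 - 533.33 = -712.84
Secondary income: 939.64 + 316.29 = 1255.93
Current account = 2163.63 + 1259.18 + (-712.84) + 1255.93 = 3965.90
(Excluded from the current account — financial account: inward foreign direct investment in the manufacturing sector 1428.35, acquisition of a foreign subsidiary by a resident firm (outward FDI) 1109.03, purchases of foreign government bonds by domestic residents 1051.10, new loans extended by domestic banks to foreign borrowers 1469.19; capital account: acquisition of foreign patents and trademarks (non-produced assets) 149.93.)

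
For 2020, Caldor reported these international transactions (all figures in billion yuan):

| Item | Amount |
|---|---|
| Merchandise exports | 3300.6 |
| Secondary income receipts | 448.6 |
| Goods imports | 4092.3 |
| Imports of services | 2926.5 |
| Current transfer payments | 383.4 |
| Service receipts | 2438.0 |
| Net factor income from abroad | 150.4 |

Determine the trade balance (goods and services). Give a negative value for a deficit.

Goods balance = 3300.6 - 4092.3 = -791.7
Services balance = 2438.0 - 2926.5 = -488.5
Trade balance (goods + services) = -791.7 + (-488.5) = -1280.2

-1280.2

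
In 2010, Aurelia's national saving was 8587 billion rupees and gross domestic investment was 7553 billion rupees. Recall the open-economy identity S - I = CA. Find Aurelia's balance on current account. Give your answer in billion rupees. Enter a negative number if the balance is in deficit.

1034

S - I = CA (net lending to the rest of the world).
CA = S - I = 8587 - 7553 = 1034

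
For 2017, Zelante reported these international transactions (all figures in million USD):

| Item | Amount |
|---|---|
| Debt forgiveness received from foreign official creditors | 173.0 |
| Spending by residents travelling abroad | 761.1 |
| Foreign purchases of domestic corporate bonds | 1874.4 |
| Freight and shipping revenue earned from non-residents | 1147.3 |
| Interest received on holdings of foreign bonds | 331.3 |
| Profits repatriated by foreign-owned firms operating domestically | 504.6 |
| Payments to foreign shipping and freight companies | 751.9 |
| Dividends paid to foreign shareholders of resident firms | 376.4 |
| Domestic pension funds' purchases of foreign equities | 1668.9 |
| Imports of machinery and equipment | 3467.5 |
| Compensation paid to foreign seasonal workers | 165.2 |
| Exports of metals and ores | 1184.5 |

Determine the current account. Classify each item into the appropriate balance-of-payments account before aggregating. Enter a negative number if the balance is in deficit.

-3363.6

Goods: 1184.5 - 3467.5 = -2283.0
Services: -761.1 - 751.9 + 1147.3 = -365.7
Primary income: 331.3 - 376.4 - 504.6 - 165.2 = -714.9
Current account = (-2283.0) + (-365.7) + (-714.9) = -3363.6
(Excluded from the current account — capital account: debt forgiveness received from foreign official creditors 173.0; financial account: foreign purchases of domestic corporate bonds 1874.4, domestic pension funds' purchases of foreign equities 1668.9.)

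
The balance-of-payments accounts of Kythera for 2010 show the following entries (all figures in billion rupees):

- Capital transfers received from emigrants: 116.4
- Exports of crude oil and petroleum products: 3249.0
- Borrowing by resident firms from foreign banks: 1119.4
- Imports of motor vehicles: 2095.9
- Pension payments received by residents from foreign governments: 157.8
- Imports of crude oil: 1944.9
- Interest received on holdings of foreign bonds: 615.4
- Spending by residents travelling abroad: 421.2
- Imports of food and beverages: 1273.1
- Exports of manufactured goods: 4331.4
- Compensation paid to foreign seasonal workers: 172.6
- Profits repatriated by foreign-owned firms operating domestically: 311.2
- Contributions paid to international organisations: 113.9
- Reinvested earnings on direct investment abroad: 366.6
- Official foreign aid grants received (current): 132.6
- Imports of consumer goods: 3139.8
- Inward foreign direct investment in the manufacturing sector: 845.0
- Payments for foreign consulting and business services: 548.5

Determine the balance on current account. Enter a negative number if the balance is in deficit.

-1168.3

Goods: -1944.9 + 3249.0 - 1273.1 + 4331.4 - 2095.9 - 3139.8 = -873.3
Services: -548.5 - 421.2 = -969.7
Primary income: -172.6 + 615.4 - 311.2 + 366.6 = 498.2
Secondary income: 132.6 - 113.9 + 157.8 = 176.5
Current account = (-873.3) + (-969.7) + 498.2 + 176.5 = -1168.3
(Excluded from the current account — capital account: capital transfers received from emigrants 116.4; financial account: borrowing by resident firms from foreign banks 1119.4, inward foreign direct investment in the manufacturing sector 845.0.)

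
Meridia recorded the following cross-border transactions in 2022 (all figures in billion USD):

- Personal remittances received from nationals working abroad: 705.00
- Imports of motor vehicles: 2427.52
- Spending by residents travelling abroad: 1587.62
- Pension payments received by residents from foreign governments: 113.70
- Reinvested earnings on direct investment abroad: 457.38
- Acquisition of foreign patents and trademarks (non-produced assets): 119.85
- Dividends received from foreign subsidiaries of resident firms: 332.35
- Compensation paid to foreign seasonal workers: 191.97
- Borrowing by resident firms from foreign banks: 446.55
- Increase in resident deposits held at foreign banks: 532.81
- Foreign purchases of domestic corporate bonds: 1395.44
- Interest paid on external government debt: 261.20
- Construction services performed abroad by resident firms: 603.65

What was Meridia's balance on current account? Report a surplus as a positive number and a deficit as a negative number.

Goods: -2427.52
Services: 603.65 - 1587.62 = -983.97
Primary income: -261.20 + 457.38 + 332.35 - 191.97 = 336.56
Secondary income: 113.70 + 705.00 = 818.70
Current account = (-2427.52) + (-983.97) + 336.56 + 818.70 = -2256.23
(Excluded from the current account — capital account: acquisition of foreign patents and trademarks (non-produced assets) 119.85; financial account: borrowing by resident firms from foreign banks 446.55, increase in resident deposits held at foreign banks 532.81, foreign purchases of domestic corporate bonds 1395.44.)

-2256.23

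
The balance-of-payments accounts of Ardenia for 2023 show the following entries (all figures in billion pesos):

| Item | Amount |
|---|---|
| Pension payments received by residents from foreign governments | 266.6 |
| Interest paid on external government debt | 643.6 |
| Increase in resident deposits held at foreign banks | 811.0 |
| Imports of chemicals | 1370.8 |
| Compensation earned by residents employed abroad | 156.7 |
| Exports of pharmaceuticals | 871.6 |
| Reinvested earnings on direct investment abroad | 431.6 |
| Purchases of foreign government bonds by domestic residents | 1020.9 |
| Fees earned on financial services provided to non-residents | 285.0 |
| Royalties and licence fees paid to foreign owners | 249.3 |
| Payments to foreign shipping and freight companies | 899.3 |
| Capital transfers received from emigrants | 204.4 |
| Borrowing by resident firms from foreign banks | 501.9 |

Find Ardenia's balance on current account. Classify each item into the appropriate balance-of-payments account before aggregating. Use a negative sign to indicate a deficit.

Goods: 871.6 - 1370.8 = -499.2
Services: 285.0 - 249.3 - 899.3 = -863.6
Primary income: 431.6 + 156.7 - 643.6 = -55.3
Secondary income: 266.6
Current account = (-499.2) + (-863.6) + (-55.3) + 266.6 = -1151.5
(Excluded from the current account — financial account: increase in resident deposits held at foreign banks 811.0, purchases of foreign government bonds by domestic residents 1020.9, borrowing by resident firms from foreign banks 501.9; capital account: capital transfers received from emigrants 204.4.)

-1151.5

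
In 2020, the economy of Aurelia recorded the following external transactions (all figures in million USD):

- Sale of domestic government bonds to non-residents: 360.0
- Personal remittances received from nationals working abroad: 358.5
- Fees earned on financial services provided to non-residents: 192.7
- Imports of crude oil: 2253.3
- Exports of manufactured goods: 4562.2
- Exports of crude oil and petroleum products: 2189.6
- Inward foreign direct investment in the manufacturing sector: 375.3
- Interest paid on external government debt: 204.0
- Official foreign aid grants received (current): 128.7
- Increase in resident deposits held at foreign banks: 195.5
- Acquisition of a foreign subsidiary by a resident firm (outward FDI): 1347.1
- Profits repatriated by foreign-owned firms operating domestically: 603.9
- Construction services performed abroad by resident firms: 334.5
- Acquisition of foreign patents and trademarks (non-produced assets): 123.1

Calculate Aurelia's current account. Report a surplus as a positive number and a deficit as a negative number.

4705.0

Goods: 4562.2 + 2189.6 - 2253.3 = 4498.5
Services: 334.5 + 192.7 = 527.2
Primary income: -204.0 - 603.9 = -807.9
Secondary income: 358.5 + 128.7 = 487.2
Current account = 4498.5 + 527.2 + (-807.9) + 487.2 = 4705.0
(Excluded from the current account — financial account: sale of domestic government bonds to non-residents 360.0, inward foreign direct investment in the manufacturing sector 375.3, increase in resident deposits held at foreign banks 195.5, acquisition of a foreign subsidiary by a resident firm (outward FDI) 1347.1; capital account: acquisition of foreign patents and trademarks (non-produced assets) 123.1.)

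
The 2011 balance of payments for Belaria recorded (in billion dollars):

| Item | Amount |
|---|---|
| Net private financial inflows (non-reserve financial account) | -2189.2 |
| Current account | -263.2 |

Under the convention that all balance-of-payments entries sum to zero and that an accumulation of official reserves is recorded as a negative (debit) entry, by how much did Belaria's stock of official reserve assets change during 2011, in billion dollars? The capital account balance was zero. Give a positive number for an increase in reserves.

Official reserve transactions balance = -((-263.2) + (-2189.2)) = 2452.4
An accumulation of reserves is recorded as a debit (negative entry), so the change in the stock of reserves is the negative of that balance.
Change in official reserves = -(2452.4) = -2452.4

-2452.4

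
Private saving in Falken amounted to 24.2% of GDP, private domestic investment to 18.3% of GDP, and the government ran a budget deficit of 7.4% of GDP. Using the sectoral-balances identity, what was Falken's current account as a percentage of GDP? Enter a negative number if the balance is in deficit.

-1.5

By the sectoral-balances identity, CA = (S_private - I) + (T - G).
Private balance = 24.2 - 18.3 = 5.9
Government balance (T - G) = -7.4
CA = 5.9 + (-7.4) = -1.5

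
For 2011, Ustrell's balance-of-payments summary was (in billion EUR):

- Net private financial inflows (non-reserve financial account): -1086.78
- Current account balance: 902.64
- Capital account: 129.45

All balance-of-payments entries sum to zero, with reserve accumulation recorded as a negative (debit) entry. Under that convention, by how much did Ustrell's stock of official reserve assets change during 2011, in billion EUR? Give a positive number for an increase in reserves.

-54.69

Official reserve transactions balance = -(902.64 + 129.45 + (-1086.78)) = 54.69
An accumulation of reserves is recorded as a debit (negative entry), so the change in the stock of reserves is the negative of that balance.
Change in official reserves = -(54.69) = -54.69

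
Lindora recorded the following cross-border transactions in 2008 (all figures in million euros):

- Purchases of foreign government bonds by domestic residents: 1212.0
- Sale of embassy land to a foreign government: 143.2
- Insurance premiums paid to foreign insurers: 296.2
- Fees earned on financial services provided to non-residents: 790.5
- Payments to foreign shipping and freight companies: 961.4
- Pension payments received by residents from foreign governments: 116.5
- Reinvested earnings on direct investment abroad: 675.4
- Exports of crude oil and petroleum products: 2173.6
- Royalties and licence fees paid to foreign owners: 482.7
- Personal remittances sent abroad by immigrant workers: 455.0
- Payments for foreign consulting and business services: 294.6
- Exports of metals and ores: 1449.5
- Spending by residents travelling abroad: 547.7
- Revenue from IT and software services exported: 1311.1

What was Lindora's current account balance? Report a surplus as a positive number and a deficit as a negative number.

3479.0

Goods: 2173.6 + 1449.5 = 3623.1
Services: 1311.1 - 294.6 - 296.2 - 961.4 - 547.7 - 482.7 + 790.5 = -481.0
Primary income: 675.4
Secondary income: -455.0 + 116.5 = -338.5
Current account = 3623.1 + (-481.0) + 675.4 + (-338.5) = 3479.0
(Excluded from the current account — financial account: purchases of foreign government bonds by domestic residents 1212.0; capital account: sale of embassy land to a foreign government 143.2.)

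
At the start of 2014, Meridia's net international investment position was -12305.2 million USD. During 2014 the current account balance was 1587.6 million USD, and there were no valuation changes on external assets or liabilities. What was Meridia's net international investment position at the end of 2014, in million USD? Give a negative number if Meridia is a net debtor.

-10717.6

With no valuation effects, change in NIIP = current account = 1587.6
End-of-year NIIP = -12305.2 + 1587.6 = -10717.6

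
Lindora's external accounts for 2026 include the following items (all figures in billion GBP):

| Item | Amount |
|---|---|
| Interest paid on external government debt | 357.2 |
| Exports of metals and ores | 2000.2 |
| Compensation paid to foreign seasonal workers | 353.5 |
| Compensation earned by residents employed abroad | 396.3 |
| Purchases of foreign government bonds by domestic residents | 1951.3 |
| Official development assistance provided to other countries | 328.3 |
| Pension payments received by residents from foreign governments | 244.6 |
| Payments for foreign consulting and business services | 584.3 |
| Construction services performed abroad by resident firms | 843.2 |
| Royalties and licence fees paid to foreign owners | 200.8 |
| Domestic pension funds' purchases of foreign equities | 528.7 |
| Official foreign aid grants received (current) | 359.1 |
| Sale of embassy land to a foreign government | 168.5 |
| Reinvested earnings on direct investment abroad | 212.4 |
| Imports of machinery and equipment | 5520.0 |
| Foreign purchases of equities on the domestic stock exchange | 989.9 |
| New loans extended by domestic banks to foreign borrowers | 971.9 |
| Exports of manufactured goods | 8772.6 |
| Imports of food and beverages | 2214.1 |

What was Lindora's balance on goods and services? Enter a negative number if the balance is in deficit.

3096.8

Goods: 2000.2 + 8772.6 - 5520.0 - 2214.1 = 3038.7
Services: -584.3 + 843.2 - 200.8 = 58.1
Trade balance = 3038.7 + 58.1 = 3096.8
(Excluded from the trade balance — primary income: interest paid on external government debt 357.2, compensation paid to foreign seasonal workers 353.5, compensation earned by residents employed abroad 396.3, reinvested earnings on direct investment abroad 212.4; financial account: purchases of foreign government bonds by domestic residents 1951.3, domestic pension funds' purchases of foreign equities 528.7, foreign purchases of equities on the domestic stock exchange 989.9, new loans extended by domestic banks to foreign borrowers 971.9; secondary income: official development assistance provided to other countries 328.3, pension payments received by residents from foreign governments 244.6, official foreign aid grants received (current) 359.1; capital account: sale of embassy land to a foreign government 168.5.)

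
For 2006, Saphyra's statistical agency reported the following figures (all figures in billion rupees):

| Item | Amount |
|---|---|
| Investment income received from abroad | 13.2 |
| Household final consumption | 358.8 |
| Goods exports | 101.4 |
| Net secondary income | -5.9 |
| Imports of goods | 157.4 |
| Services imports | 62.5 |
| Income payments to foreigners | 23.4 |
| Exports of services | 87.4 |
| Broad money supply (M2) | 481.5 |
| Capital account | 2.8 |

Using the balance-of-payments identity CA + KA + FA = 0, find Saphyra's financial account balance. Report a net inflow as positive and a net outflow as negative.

Goods balance = 101.4 - 157.4 = -56.0
Services balance = 87.4 - 62.5 = 24.9
Trade balance (goods + services) = -56.0 + 24.9 = -31.1
Net primary income = 13.2 - 23.4 = -10.2
Net secondary income = -5.9
Current account = -31.1 + (-10.2) + (-5.9) = -47.2
Financial account = -(-47.2 + 2.8) = 44.4

44.4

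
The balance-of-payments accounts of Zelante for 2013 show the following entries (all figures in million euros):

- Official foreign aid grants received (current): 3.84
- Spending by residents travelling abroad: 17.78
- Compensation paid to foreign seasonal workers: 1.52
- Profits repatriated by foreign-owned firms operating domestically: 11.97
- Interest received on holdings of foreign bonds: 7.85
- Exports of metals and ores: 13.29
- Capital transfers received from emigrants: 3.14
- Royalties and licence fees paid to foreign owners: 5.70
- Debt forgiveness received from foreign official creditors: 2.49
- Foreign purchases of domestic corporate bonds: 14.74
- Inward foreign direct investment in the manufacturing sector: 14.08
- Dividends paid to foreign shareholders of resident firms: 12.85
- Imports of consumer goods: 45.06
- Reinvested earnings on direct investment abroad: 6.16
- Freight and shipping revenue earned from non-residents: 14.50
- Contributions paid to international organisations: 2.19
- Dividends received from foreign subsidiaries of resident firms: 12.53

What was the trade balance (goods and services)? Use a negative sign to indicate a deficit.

-40.75

Goods: -45.06 + 13.29 = -31.77
Services: -17.78 + 14.50 - 5.70 = -8.98
Trade balance = -31.77 + (-8.98) = -40.75
(Excluded from the trade balance — secondary income: official foreign aid grants received (current) 3.84, contributions paid to international organisations 2.19; primary income: compensation paid to foreign seasonal workers 1.52, profits repatriated by foreign-owned firms operating domestically 11.97, interest received on holdings of foreign bonds 7.85, dividends paid to foreign shareholders of resident firms 12.85, reinvested earnings on direct investment abroad 6.16, dividends received from foreign subsidiaries of resident firms 12.53; capital account: capital transfers received from emigrants 3.14, debt forgiveness received from foreign official creditors 2.49; financial account: foreign purchases of domestic corporate bonds 14.74, inward foreign direct investment in the manufacturing sector 14.08.)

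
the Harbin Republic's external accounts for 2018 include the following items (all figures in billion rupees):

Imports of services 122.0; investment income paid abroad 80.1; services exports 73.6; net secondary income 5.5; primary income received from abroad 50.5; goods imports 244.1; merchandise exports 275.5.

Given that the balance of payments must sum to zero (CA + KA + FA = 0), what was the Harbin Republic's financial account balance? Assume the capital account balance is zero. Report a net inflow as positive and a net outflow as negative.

41.1

Goods balance = 275.5 - 244.1 = 31.4
Services balance = 73.6 - 122.0 = -48.4
Trade balance (goods + services) = 31.4 + (-48.4) = -17.0
Net primary income = 50.5 - 80.1 = -29.6
Net secondary income = 5.5
Current account = -17.0 + (-29.6) + 5.5 = -41.1
Financial account = -(-41.1) = 41.1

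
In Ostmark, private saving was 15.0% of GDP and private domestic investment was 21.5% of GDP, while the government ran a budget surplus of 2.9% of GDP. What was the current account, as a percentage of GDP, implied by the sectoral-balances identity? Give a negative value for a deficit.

-3.6

By the sectoral-balances identity, CA = (S_private - I) + (T - G).
Private balance = 15.0 - 21.5 = -6.5
Government balance (T - G) = 2.9
CA = -6.5 + 2.9 = -3.6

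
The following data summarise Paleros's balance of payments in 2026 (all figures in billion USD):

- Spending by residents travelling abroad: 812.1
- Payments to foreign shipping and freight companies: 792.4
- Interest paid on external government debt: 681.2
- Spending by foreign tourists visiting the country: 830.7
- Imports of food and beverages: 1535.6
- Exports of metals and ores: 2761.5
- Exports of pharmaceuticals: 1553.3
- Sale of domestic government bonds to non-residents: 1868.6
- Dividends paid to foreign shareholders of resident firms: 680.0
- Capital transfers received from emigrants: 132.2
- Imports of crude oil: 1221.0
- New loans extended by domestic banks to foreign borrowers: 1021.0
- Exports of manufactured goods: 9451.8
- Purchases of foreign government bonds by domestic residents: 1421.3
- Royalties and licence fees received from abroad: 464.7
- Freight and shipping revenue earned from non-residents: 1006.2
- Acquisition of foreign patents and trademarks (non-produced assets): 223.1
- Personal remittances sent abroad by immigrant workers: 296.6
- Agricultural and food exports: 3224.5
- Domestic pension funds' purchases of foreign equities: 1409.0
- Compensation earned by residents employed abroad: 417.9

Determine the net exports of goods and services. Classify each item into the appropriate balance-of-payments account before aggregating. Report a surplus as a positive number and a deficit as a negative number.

Goods: -1221.0 + 2761.5 + 3224.5 - 1535.6 + 9451.8 + 1553.3 = 14234.5
Services: -812.1 - 792.4 + 830.7 + 464.7 + 1006.2 = 697.1
Trade balance = 14234.5 + 697.1 = 14931.6
(Excluded from the trade balance — primary income: interest paid on external government debt 681.2, dividends paid to foreign shareholders of resident firms 680.0, compensation earned by residents employed abroad 417.9; financial account: sale of domestic government bonds to non-residents 1868.6, new loans extended by domestic banks to foreign borrowers 1021.0, purchases of foreign government bonds by domestic residents 1421.3, domestic pension funds' purchases of foreign equities 1409.0; capital account: capital transfers received from emigrants 132.2, acquisition of foreign patents and trademarks (non-produced assets) 223.1; secondary income: personal remittances sent abroad by immigrant workers 296.6.)

14931.6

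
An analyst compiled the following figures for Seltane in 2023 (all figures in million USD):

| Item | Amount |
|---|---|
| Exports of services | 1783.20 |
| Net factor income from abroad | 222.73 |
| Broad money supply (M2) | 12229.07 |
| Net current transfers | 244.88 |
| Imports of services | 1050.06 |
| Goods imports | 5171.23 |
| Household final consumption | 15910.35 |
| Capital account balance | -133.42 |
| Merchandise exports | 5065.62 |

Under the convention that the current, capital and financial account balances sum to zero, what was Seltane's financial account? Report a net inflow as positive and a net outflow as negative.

Goods balance = 5065.62 - 5171.23 = -105.61
Services balance = 1783.20 - 1050.06 = 733.14
Trade balance (goods + services) = -105.61 + 733.14 = 627.53
Net primary income = 222.73
Net secondary income = 244.88
Current account = 627.53 + 222.73 + 244.88 = 1095.14
Financial account = -(1095.14 + (-133.42)) = -961.72

-961.72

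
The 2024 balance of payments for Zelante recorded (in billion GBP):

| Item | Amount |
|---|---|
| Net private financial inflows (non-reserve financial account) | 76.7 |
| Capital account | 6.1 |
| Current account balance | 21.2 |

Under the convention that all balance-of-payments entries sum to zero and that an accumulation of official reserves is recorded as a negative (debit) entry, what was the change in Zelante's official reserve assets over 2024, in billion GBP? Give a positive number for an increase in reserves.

104.0

Official reserve transactions balance = -(21.2 + 6.1 + 76.7) = -104.0
An accumulation of reserves is recorded as a debit (negative entry), so the change in the stock of reserves is the negative of that balance.
Change in official reserves = -(-104.0) = 104.0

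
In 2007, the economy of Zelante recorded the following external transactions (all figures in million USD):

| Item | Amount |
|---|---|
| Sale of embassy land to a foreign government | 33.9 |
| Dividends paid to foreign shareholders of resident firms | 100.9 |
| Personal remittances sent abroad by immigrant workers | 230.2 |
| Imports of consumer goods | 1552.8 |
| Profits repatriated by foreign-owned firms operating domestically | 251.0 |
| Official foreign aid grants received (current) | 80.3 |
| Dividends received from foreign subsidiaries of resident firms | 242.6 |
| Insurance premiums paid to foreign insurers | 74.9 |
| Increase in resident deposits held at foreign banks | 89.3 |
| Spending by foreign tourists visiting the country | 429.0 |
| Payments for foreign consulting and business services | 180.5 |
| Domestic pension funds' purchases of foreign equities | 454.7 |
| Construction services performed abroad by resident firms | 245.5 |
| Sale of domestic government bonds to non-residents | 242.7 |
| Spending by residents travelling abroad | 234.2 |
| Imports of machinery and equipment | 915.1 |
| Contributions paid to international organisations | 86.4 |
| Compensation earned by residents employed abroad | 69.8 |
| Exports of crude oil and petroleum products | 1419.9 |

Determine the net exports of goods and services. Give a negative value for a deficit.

-863.1

Goods: -1552.8 - 915.1 + 1419.9 = -1048.0
Services: -74.9 - 180.5 + 245.5 + 429.0 - 234.2 = 184.9
Trade balance = -1048.0 + 184.9 = -863.1
(Excluded from the trade balance — capital account: sale of embassy land to a foreign government 33.9; primary income: dividends paid to foreign shareholders of resident firms 100.9, profits repatriated by foreign-owned firms operating domestically 251.0, dividends received from foreign subsidiaries of resident firms 242.6, compensation earned by residents employed abroad 69.8; secondary income: personal remittances sent abroad by immigrant workers 230.2, official foreign aid grants received (current) 80.3, contributions paid to international organisations 86.4; financial account: increase in resident deposits held at foreign banks 89.3, domestic pension funds' purchases of foreign equities 454.7, sale of domestic government bonds to non-residents 242.7.)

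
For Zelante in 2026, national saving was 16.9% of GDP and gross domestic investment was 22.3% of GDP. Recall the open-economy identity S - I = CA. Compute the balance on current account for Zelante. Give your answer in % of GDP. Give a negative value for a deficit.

-5.4

CA = S - I = 16.9 - 22.3 = -5.4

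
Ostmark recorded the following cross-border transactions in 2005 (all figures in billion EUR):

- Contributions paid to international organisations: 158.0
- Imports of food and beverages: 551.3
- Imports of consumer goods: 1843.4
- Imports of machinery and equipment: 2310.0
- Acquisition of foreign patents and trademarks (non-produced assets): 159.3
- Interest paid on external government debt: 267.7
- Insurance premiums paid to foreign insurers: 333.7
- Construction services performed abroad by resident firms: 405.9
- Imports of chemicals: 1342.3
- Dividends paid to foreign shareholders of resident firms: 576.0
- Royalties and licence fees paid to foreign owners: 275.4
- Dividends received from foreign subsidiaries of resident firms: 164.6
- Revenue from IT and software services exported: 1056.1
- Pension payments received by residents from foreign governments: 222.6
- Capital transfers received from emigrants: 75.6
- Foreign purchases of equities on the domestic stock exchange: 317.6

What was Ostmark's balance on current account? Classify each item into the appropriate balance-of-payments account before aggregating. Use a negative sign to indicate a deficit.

-5808.6

Goods: -1843.4 - 551.3 - 1342.3 - 2310.0 = -6047.0
Services: -275.4 + 1056.1 - 333.7 + 405.9 = 852.9
Primary income: -576.0 + 164.6 - 267.7 = -679.1
Secondary income: 222.6 - 158.0 = 64.6
Current account = (-6047.0) + 852.9 + (-679.1) + 64.6 = -5808.6
(Excluded from the current account — capital account: acquisition of foreign patents and trademarks (non-produced assets) 159.3, capital transfers received from emigrants 75.6; financial account: foreign purchases of equities on the domestic stock exchange 317.6.)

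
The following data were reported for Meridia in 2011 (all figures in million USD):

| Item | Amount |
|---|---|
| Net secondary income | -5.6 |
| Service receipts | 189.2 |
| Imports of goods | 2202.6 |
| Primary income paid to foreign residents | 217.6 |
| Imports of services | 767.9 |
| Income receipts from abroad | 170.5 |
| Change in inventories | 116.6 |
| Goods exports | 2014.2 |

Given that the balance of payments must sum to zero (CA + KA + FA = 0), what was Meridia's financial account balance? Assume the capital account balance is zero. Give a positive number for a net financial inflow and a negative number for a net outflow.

819.8

Goods balance = 2014.2 - 2202.6 = -188.4
Services balance = 189.2 - 767.9 = -578.7
Trade balance (goods + services) = -188.4 + (-578.7) = -767.1
Net primary income = 170.5 - 217.6 = -47.1
Net secondary income = -5.6
Current account = -767.1 + (-47.1) + (-5.6) = -819.8
Financial account = -(-819.8) = 819.8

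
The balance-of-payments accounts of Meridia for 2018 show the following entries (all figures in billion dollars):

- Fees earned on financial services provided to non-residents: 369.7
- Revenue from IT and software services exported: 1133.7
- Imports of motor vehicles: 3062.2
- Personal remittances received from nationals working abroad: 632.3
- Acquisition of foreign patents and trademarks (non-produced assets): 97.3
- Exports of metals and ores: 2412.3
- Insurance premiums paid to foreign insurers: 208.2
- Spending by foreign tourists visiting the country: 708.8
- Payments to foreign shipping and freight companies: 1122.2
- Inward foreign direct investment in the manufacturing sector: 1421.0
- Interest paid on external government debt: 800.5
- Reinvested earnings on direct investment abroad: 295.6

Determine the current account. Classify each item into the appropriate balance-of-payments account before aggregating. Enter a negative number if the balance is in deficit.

Goods: 2412.3 - 3062.2 = -649.9
Services: -1122.2 - 208.2 + 708.8 + 369.7 + 1133.7 = 881.8
Primary income: -800.5 + 295.6 = -504.9
Secondary income: 632.3
Current account = (-649.9) + 881.8 + (-504.9) + 632.3 = 359.3
(Excluded from the current account — capital account: acquisition of foreign patents and trademarks (non-produced assets) 97.3; financial account: inward foreign direct investment in the manufacturing sector 1421.0.)

359.3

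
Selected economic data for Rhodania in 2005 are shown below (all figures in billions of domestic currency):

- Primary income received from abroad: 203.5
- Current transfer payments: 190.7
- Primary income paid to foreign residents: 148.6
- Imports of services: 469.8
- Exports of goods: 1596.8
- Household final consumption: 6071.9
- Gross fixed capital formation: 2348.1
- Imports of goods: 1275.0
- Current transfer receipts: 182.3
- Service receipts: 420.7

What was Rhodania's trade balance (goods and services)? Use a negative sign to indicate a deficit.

272.7

Goods balance = 1596.8 - 1275.0 = 321.8
Services balance = 420.7 - 469.8 = -49.1
Trade balance (goods + services) = 321.8 + (-49.1) = 272.7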